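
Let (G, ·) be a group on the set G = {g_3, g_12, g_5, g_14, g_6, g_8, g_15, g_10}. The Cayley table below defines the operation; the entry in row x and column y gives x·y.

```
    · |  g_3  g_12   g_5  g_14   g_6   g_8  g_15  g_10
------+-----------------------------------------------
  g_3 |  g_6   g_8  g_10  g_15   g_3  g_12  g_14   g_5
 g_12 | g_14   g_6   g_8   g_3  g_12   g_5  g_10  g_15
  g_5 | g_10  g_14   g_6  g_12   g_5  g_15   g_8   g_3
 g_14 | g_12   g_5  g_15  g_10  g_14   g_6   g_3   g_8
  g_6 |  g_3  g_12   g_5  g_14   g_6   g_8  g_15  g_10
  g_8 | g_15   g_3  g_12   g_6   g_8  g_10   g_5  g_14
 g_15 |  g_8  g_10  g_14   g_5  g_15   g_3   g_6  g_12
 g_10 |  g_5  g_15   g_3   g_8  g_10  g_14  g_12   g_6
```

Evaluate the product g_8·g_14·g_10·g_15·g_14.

g_8·g_14 = g_6
g_6·g_10 = g_10
g_10·g_15 = g_12
g_12·g_14 = g_3

g_3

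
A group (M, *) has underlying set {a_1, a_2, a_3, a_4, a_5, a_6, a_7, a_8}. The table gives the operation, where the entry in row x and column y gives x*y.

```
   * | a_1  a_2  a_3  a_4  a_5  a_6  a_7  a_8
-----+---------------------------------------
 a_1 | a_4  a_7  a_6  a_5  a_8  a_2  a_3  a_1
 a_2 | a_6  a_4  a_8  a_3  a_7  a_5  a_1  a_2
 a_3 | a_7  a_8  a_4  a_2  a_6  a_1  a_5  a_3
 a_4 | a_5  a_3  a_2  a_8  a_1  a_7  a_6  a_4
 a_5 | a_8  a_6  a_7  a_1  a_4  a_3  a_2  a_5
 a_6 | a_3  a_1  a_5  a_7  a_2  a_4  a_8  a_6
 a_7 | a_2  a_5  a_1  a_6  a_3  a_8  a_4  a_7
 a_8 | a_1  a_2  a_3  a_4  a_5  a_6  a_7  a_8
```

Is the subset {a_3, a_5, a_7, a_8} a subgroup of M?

a_7*a_7 = a_4, which is not in {a_3, a_5, a_7, a_8}.
The subset is not closed under *, so it is not a subgroup.

No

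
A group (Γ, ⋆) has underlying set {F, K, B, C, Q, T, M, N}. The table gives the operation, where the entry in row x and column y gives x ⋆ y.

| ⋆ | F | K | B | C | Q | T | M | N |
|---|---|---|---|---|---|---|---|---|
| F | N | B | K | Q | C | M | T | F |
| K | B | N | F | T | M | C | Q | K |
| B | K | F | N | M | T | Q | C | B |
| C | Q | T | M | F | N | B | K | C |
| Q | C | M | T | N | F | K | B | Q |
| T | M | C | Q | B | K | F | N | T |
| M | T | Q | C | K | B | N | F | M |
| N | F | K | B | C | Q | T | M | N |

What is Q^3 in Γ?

Q^1 = Q
Q^2 = Q ⋆ Q = F
Q^3 = F ⋆ Q = C
(Structurally, Γ here is isomorphic to Z_2 x Z_4.)

C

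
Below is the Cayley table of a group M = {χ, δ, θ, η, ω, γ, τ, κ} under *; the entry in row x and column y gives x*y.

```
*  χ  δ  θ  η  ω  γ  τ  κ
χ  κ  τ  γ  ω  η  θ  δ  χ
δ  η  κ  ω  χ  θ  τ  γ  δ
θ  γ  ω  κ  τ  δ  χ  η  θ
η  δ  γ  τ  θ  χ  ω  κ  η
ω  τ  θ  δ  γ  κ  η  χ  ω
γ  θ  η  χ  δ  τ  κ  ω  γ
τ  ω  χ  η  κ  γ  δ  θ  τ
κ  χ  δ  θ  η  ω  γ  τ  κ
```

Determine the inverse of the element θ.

First locate the identity: row κ matches the header, so κ is the identity.
Scan row θ for κ: θ*θ = κ. Hence θ^(-1) = θ.

θ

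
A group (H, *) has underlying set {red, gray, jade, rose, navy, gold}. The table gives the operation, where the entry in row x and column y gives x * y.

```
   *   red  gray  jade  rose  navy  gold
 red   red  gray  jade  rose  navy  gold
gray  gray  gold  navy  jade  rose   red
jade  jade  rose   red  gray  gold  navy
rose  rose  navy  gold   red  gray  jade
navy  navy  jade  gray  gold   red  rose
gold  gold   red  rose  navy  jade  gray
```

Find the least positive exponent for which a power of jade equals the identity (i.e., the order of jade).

The identity element is red (its row matches the header).
jade^1 = jade
jade^2 = jade * jade = red
The first power of jade equal to the identity is jade^2, so ord(jade) = 2.

2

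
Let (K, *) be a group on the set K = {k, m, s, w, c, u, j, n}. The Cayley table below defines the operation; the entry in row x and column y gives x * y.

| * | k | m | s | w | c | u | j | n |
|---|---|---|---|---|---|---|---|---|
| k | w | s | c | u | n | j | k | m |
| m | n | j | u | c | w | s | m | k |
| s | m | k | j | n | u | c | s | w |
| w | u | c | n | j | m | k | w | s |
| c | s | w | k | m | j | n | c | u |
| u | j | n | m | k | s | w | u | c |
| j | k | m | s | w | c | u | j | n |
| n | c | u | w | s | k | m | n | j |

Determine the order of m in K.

2

The identity element is j (its row matches the header).
m^1 = m
m^2 = m * m = j
The first power of m equal to the identity is m^2, so ord(m) = 2.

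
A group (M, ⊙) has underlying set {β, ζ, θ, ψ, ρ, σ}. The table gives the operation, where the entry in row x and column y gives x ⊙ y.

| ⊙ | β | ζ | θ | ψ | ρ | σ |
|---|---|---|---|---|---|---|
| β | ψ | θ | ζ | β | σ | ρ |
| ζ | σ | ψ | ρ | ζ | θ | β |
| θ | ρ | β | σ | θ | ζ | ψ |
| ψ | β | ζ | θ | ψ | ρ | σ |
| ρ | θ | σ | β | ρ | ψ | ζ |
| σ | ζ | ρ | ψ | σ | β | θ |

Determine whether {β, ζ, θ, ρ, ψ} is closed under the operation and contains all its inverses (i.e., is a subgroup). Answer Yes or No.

θ ⊙ θ = σ, which is not in {β, ζ, θ, ρ, ψ}.
The subset is not closed under ⊙, so it is not a subgroup.

No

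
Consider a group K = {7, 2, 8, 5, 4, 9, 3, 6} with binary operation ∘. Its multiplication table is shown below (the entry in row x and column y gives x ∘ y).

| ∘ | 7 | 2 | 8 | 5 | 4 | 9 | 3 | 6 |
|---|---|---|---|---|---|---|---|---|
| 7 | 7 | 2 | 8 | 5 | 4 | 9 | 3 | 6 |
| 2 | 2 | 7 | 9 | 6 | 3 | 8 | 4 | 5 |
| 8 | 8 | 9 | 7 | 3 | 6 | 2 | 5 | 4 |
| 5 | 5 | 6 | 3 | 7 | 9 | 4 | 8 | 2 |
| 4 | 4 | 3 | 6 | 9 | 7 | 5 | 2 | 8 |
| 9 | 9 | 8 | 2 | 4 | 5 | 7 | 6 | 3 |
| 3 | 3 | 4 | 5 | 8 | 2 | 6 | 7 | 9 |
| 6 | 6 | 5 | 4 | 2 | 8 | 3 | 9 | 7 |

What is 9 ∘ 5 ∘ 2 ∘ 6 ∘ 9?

9 ∘ 5 = 4
4 ∘ 2 = 3
3 ∘ 6 = 9
9 ∘ 9 = 7
(Structurally, K here is isomorphic to the elementary abelian group (Z_2)^3.)

7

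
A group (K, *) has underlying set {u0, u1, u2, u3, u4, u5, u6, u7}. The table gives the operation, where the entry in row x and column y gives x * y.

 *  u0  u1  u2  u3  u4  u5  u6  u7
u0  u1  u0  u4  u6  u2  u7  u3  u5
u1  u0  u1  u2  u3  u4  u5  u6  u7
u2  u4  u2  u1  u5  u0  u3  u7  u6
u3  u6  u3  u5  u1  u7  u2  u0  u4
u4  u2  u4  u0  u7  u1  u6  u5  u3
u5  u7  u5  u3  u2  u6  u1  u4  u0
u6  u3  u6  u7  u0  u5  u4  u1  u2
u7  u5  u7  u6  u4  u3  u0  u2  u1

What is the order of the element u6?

The identity element is u1 (its row matches the header).
u6^1 = u6
u6^2 = u6 * u6 = u1
The first power of u6 equal to the identity is u6^2, so ord(u6) = 2.

2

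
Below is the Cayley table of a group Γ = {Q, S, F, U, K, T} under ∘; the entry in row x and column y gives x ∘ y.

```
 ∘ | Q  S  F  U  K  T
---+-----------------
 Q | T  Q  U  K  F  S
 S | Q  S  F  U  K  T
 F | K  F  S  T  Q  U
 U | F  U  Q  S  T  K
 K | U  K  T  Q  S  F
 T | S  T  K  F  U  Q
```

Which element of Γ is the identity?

S

The identity e satisfies e ∘ x = x for all x, so its row in the table reproduces the column headers.
Row S reads: Q, S, F, U, K, T — exactly the header order. So S is the identity.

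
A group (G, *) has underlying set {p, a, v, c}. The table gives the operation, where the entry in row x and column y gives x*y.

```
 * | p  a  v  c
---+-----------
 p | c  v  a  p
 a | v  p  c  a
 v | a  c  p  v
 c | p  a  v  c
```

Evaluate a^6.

a^1 = a
a^2 = a*a = p
a^3 = p*a = v
a^4 = v*a = c
a^5 = c*a = a
a^6 = a*a = p

p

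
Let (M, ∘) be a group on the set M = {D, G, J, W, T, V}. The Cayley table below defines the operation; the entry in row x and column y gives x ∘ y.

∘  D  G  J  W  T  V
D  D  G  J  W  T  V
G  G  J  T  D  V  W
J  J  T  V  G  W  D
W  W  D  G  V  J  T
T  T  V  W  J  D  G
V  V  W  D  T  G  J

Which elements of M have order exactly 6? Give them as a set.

{G, W}

Identity is D. Compute the order of each non-identity element by repeated multiplication:
  G: G → J → T → V → W → D  (order 6)
  J: J → V → D  (order 3)
  W: W → V → T → J → G → D  (order 6)
  T: T → D  (order 2)
  V: V → J → D  (order 3)
Elements of order 6: {G, W}.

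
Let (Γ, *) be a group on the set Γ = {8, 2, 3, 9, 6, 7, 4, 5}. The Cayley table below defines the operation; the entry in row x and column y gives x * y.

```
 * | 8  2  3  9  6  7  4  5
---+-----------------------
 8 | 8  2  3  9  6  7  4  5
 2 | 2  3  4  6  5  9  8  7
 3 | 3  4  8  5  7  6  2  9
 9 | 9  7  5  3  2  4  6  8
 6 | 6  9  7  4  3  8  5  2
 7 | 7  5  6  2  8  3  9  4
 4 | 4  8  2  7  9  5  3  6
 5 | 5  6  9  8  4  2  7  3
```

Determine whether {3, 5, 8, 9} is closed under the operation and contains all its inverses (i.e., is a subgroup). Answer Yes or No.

Yes

{3, 5, 8, 9} contains the identity 8.
Checking products: every product of two elements of {3, 5, 8, 9} (read from the table) lies in {3, 5, 8, 9}, so the set is closed.
In a finite group, a nonempty closed subset is a subgroup. So {3, 5, 8, 9} ≤ Γ.
(Structurally, Γ here is isomorphic to the quaternion group Q_8.)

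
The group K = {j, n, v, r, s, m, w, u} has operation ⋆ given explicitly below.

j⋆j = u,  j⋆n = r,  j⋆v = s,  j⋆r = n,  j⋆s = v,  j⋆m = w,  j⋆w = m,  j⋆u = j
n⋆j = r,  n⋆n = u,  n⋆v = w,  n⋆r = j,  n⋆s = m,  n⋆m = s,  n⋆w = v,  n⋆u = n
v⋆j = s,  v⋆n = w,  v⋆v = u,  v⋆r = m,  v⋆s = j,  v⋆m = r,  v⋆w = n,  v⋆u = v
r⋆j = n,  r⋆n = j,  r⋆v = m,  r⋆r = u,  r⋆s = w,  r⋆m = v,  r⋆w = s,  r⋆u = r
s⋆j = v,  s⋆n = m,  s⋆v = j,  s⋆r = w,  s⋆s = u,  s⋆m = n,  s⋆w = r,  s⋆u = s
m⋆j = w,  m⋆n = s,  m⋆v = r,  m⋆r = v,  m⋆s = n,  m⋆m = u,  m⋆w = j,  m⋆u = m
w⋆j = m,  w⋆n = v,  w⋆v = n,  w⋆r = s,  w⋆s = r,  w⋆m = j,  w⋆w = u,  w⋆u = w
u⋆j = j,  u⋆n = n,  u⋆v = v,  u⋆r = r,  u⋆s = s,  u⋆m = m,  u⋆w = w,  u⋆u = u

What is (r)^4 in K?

u

r^1 = r
r^2 = r ⋆ r = u
r^3 = u ⋆ r = r
r^4 = r ⋆ r = u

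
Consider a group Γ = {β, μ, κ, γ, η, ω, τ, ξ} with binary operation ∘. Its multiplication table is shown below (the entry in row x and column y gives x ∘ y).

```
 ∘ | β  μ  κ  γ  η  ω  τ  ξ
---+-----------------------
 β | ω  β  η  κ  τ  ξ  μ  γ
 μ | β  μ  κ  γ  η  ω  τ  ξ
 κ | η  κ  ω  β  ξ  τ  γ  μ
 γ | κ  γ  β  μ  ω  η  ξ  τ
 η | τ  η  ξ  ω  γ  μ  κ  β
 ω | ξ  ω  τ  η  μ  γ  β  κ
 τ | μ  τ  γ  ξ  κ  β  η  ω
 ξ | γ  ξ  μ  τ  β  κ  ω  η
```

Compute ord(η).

4

The identity element is μ (its row matches the header).
η^1 = η
η^2 = η ∘ η = γ
η^3 = γ ∘ η = ω
η^4 = ω ∘ η = μ
The first power of η equal to the identity is η^4, so ord(η) = 4.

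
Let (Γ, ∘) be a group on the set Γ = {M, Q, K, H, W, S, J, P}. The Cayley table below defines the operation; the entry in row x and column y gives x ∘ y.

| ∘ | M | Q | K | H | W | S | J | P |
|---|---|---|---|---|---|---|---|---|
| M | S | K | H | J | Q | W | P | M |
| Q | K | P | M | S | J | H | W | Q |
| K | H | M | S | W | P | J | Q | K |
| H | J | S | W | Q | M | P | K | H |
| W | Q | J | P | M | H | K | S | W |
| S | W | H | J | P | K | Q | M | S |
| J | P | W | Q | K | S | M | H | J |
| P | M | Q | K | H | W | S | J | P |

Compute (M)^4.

M^1 = M
M^2 = M ∘ M = S
M^3 = S ∘ M = W
M^4 = W ∘ M = Q

Q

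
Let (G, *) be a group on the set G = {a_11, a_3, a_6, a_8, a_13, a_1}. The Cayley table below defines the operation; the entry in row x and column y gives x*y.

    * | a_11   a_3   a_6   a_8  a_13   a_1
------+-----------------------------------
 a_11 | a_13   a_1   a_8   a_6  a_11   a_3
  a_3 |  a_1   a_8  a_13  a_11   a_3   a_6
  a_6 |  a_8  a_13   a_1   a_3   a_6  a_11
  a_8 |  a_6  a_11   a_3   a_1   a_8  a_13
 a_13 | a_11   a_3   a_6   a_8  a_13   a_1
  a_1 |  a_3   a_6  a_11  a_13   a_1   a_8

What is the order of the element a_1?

The identity element is a_13 (its row matches the header).
a_1^1 = a_1
a_1^2 = a_1*a_1 = a_8
a_1^3 = a_8*a_1 = a_13
The first power of a_1 equal to the identity is a_1^3, so ord(a_1) = 3.

3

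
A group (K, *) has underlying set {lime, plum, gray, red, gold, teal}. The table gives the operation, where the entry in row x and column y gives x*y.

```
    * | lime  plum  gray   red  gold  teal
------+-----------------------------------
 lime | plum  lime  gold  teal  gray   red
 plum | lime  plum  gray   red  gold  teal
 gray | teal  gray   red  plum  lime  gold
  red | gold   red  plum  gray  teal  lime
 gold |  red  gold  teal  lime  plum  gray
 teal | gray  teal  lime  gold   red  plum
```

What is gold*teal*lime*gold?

red

gold*teal = gray
gray*lime = teal
teal*gold = red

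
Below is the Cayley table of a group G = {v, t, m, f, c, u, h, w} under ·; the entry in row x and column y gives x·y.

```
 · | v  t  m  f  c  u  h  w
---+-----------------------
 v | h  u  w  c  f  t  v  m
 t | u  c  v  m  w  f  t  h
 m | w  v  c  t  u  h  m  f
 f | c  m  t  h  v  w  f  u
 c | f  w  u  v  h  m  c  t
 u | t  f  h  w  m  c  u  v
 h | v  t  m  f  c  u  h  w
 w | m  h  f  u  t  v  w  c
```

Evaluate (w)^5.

w

w^1 = w
w^2 = w·w = c
w^3 = c·w = t
w^4 = t·w = h
w^5 = h·w = w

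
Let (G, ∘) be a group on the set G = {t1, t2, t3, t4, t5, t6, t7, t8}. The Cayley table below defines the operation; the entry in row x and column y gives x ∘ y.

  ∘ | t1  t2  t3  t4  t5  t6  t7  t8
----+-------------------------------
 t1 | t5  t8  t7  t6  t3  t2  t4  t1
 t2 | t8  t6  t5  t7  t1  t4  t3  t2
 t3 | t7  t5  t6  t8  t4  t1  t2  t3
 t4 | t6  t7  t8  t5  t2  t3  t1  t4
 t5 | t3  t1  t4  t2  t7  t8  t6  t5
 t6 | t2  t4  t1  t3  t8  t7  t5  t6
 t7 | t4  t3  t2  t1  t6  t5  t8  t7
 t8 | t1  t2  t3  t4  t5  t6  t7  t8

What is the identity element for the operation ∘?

The identity e satisfies e ∘ x = x for all x, so its row in the table reproduces the column headers.
Row t8 reads: t1, t2, t3, t4, t5, t6, t7, t8 — exactly the header order. So t8 is the identity.

t8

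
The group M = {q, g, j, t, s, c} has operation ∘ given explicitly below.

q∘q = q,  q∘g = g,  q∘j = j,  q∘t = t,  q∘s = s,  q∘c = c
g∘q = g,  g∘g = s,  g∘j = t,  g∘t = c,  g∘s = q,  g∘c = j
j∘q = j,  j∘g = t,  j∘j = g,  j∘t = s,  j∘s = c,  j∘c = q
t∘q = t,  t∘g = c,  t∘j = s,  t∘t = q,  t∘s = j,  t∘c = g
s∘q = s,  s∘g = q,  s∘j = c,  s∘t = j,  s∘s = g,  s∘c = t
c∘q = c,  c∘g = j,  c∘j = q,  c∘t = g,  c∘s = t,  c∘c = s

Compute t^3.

t^1 = t
t^2 = t ∘ t = q
t^3 = q ∘ t = t

t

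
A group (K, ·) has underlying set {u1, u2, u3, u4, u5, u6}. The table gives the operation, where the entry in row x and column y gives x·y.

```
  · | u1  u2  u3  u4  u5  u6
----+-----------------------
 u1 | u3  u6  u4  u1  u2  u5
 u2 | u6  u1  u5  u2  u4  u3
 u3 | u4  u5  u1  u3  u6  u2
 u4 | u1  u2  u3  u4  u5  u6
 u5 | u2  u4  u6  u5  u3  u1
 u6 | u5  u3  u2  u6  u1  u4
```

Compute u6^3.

u6^1 = u6
u6^2 = u6·u6 = u4
u6^3 = u4·u6 = u6

u6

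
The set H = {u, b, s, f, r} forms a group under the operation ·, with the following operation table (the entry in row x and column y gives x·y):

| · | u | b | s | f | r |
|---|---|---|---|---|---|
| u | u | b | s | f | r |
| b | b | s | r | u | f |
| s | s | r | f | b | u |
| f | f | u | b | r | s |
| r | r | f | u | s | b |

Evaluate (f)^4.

b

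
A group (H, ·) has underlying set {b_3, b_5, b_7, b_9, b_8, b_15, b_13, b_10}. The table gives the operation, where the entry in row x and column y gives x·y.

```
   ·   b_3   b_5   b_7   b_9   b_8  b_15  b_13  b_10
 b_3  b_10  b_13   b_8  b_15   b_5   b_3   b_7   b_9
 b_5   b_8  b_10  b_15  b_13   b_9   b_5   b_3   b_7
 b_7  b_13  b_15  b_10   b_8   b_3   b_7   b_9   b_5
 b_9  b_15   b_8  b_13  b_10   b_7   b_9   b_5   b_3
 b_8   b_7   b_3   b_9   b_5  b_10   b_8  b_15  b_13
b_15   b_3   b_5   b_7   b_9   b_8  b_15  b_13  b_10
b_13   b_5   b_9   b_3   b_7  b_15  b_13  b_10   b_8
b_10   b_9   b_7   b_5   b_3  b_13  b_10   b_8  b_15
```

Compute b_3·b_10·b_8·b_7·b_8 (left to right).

b_13

b_3·b_10 = b_9
b_9·b_8 = b_7
b_7·b_7 = b_10
b_10·b_8 = b_13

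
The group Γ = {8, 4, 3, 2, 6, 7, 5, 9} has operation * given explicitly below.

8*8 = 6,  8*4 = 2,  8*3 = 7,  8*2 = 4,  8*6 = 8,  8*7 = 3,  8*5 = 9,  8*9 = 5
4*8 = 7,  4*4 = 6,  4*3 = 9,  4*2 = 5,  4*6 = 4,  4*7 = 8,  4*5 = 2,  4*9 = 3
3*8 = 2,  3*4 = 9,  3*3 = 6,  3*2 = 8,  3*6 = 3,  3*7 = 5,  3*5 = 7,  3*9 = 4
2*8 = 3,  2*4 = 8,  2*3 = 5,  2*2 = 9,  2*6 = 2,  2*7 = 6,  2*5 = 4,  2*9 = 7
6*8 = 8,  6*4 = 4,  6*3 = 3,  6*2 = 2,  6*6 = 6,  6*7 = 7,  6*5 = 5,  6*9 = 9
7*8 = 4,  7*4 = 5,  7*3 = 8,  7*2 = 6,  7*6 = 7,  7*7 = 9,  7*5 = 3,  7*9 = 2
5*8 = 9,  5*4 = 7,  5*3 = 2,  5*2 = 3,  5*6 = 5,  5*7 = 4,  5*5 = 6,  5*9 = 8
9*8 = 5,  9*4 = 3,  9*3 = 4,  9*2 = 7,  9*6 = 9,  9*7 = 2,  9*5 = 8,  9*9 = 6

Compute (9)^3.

9

9^1 = 9
9^2 = 9 * 9 = 6
9^3 = 6 * 9 = 9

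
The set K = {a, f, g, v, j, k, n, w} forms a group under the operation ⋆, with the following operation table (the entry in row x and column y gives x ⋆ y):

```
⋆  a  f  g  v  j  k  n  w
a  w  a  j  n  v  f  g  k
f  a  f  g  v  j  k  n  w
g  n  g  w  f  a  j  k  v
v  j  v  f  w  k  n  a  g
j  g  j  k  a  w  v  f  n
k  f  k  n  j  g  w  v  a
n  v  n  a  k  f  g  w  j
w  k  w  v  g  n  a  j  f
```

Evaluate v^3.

g

v^1 = v
v^2 = v ⋆ v = w
v^3 = w ⋆ v = g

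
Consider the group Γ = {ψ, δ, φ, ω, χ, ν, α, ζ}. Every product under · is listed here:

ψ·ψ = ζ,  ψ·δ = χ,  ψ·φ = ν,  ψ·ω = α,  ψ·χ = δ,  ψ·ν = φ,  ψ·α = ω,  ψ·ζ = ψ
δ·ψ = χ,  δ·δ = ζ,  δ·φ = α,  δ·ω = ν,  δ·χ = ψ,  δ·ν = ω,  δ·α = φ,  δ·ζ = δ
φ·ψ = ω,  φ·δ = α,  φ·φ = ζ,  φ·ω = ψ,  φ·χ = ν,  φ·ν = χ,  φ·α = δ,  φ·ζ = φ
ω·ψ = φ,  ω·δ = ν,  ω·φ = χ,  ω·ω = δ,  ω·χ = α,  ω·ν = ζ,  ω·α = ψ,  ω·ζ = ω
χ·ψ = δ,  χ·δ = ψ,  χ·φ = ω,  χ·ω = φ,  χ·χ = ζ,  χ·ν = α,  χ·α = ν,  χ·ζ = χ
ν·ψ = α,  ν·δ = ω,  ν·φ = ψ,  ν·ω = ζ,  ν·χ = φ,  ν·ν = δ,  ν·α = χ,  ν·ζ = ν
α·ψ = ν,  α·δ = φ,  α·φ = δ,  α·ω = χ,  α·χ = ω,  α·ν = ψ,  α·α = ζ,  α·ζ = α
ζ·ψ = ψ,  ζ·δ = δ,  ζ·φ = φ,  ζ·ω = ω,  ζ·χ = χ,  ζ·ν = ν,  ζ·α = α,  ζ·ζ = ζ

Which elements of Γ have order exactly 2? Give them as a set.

{α, δ, φ, χ, ψ}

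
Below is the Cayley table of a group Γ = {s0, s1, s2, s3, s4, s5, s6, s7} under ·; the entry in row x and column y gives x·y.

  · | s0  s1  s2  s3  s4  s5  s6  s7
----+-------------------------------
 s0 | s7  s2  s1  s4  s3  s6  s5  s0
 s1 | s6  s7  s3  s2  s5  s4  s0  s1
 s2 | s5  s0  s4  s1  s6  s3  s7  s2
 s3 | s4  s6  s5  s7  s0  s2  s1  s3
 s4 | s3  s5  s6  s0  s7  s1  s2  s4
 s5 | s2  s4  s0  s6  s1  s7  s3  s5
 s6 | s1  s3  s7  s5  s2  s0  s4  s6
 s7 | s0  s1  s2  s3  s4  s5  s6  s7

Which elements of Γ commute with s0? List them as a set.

Compare row s0 with column s0 entry by entry.
s3·s0 = s4 = s0·s3, so s3 commutes with s0.
s6·s0 = s1 but s0·s6 = s5, so s6 does not.
Collecting the elements that commute with s0: C(s0) = {s0, s3, s4, s7}.

{s0, s3, s4, s7}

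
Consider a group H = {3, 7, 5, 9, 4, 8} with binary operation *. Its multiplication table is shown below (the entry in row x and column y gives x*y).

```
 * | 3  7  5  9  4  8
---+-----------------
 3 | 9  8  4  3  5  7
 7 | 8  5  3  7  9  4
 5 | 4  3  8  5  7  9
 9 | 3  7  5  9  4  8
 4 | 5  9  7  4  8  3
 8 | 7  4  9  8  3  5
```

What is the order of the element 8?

The identity element is 9 (its row matches the header).
8^1 = 8
8^2 = 8*8 = 5
8^3 = 5*8 = 9
The first power of 8 equal to the identity is 8^3, so ord(8) = 3.

3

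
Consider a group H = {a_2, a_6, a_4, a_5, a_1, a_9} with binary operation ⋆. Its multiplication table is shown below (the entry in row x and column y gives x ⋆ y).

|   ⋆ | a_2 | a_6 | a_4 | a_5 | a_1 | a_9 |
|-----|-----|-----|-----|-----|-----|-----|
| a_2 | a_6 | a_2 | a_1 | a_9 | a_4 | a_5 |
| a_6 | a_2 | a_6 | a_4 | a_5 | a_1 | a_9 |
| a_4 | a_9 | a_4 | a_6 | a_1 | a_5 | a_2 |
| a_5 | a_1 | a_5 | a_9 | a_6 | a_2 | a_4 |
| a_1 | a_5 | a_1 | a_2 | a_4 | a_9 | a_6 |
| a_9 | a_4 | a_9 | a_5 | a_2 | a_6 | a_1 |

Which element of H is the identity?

The identity e satisfies e ⋆ x = x for all x, so its row in the table reproduces the column headers.
Row a_6 reads: a_2, a_6, a_4, a_5, a_1, a_9 — exactly the header order. So a_6 is the identity.

a_6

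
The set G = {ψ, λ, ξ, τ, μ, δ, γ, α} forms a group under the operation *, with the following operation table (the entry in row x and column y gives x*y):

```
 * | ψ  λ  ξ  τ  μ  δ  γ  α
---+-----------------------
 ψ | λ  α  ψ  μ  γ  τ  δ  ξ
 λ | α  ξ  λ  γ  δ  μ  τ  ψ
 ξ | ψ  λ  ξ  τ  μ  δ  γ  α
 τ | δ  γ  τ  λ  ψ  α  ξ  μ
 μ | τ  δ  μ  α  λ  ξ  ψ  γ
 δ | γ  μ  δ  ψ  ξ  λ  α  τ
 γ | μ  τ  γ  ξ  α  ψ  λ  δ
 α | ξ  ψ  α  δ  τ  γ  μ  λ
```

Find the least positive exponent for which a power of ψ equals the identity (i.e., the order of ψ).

The identity element is ξ (its row matches the header).
ψ^1 = ψ
ψ^2 = ψ*ψ = λ
ψ^3 = λ*ψ = α
ψ^4 = α*ψ = ξ
The first power of ψ equal to the identity is ψ^4, so ord(ψ) = 4.

4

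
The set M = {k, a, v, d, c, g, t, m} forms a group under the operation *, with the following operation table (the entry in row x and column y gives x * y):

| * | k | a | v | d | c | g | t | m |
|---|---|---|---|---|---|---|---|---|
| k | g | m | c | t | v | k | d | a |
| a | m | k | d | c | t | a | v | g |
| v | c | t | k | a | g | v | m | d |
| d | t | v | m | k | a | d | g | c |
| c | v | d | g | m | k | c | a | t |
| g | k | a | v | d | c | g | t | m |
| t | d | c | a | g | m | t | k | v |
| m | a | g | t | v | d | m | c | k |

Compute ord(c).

The identity element is g (its row matches the header).
c^1 = c
c^2 = c * c = k
c^3 = k * c = v
c^4 = v * c = g
The first power of c equal to the identity is c^4, so ord(c) = 4.

4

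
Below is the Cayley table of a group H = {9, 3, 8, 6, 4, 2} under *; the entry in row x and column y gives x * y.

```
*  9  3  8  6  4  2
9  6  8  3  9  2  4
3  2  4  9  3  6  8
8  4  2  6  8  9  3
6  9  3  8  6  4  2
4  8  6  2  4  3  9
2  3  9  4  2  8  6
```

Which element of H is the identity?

The identity e satisfies e * x = x for all x, so its row in the table reproduces the column headers.
Row 6 reads: 9, 3, 8, 6, 4, 2 — exactly the header order. So 6 is the identity.
(Structurally, H here is isomorphic to the symmetric group S_3.)

6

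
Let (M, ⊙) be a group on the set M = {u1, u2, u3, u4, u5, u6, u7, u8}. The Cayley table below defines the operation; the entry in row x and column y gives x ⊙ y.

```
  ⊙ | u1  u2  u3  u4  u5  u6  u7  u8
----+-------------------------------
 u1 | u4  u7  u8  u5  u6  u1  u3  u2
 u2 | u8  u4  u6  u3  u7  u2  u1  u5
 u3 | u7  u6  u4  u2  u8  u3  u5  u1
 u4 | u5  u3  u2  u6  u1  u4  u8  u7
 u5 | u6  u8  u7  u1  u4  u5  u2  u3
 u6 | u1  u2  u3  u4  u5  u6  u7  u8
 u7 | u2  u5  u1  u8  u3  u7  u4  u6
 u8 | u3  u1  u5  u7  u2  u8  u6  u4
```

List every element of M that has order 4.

{u1, u2, u3, u5, u7, u8}

Identity is u6. Compute the order of each non-identity element by repeated multiplication:
  u1: u1 → u4 → u5 → u6  (order 4)
  u2: u2 → u4 → u3 → u6  (order 4)
  u3: u3 → u4 → u2 → u6  (order 4)
  u4: u4 → u6  (order 2)
  u5: u5 → u4 → u1 → u6  (order 4)
  u7: u7 → u4 → u8 → u6  (order 4)
  u8: u8 → u4 → u7 → u6  (order 4)
Elements of order 4: {u1, u2, u3, u5, u7, u8}.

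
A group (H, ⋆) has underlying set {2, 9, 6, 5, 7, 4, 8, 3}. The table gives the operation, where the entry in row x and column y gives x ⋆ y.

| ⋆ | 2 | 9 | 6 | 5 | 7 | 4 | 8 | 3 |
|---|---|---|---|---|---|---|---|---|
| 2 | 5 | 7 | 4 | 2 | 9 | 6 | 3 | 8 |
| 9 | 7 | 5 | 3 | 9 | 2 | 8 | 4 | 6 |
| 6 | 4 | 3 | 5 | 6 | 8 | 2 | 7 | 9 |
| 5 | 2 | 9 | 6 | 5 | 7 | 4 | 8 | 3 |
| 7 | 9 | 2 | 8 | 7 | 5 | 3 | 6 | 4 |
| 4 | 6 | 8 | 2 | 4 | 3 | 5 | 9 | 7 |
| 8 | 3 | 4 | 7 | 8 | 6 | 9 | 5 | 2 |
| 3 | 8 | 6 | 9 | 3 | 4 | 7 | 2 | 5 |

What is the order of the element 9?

2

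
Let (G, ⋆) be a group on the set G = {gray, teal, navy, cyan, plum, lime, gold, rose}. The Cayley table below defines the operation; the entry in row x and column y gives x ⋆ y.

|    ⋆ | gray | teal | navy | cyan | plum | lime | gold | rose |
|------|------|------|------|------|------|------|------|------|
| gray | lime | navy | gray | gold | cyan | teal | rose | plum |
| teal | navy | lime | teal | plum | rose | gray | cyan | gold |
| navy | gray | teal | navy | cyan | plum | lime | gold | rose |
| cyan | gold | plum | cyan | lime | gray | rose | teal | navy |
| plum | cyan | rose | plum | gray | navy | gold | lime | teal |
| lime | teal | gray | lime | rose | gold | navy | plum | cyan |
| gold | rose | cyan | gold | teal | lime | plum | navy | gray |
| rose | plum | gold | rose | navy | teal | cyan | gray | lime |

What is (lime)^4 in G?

navy

lime^1 = lime
lime^2 = lime ⋆ lime = navy
lime^3 = navy ⋆ lime = lime
lime^4 = lime ⋆ lime = navy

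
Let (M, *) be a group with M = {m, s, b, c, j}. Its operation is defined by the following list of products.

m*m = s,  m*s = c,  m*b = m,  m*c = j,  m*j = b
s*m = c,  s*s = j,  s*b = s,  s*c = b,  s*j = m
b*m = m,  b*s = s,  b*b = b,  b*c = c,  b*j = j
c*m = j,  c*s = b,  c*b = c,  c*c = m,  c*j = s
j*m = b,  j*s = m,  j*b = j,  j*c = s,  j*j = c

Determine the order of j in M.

The identity element is b (its row matches the header).
j^1 = j
j^2 = j*j = c
j^3 = c*j = s
j^4 = s*j = m
j^5 = m*j = b
The first power of j equal to the identity is j^5, so ord(j) = 5.

5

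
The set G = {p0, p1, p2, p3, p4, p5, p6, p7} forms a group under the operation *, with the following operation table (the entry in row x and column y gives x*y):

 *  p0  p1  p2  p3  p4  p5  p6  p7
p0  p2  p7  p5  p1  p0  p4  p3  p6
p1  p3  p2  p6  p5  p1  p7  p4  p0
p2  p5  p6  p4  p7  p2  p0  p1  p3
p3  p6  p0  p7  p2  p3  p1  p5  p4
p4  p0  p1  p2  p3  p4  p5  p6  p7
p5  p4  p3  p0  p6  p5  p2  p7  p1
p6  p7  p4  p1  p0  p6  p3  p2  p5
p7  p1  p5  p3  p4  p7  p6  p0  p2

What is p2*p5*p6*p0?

p2*p5 = p0
p0*p6 = p3
p3*p0 = p6
(Structurally, G here is isomorphic to the quaternion group Q_8.)

p6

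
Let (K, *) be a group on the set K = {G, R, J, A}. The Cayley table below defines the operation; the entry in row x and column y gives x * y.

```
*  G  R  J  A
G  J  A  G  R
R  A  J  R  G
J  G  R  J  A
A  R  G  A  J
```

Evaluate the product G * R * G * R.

J

G * R = A
A * G = R
R * R = J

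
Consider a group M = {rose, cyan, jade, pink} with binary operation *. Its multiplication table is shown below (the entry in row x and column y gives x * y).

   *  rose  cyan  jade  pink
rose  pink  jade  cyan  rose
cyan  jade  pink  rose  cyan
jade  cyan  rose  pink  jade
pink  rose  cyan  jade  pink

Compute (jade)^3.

jade

jade^1 = jade
jade^2 = jade * jade = pink
jade^3 = pink * jade = jade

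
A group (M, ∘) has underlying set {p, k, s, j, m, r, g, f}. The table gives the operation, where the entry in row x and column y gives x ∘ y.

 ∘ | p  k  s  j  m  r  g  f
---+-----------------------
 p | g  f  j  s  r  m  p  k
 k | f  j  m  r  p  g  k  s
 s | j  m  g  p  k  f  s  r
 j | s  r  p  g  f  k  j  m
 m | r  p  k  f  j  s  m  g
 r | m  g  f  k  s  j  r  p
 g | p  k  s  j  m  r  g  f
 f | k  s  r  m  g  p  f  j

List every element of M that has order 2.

Identity is g. Compute the order of each non-identity element by repeated multiplication:
  p: p → g  (order 2)
  k: k → j → r → g  (order 4)
  s: s → g  (order 2)
  j: j → g  (order 2)
  m: m → j → f → g  (order 4)
  r: r → j → k → g  (order 4)
  f: f → j → m → g  (order 4)
Elements of order 2: {j, p, s}.

{j, p, s}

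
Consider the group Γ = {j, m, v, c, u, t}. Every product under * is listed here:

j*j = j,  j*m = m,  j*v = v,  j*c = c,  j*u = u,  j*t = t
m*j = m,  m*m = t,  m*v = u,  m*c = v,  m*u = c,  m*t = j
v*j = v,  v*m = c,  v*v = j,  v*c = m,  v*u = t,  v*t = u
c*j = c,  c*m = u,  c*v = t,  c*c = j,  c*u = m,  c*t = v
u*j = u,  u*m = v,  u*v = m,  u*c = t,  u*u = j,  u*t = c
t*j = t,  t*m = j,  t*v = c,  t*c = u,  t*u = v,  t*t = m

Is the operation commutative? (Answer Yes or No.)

No

m*c = v but c*m = u.
Since m and c do not commute, Γ is not abelian.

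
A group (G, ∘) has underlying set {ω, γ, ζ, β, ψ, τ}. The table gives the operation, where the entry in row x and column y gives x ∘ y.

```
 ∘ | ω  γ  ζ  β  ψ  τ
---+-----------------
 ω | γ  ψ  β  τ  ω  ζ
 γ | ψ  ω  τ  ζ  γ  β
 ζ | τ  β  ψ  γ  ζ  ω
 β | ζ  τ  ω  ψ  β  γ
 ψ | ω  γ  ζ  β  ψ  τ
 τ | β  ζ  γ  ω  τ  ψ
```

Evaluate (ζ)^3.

ζ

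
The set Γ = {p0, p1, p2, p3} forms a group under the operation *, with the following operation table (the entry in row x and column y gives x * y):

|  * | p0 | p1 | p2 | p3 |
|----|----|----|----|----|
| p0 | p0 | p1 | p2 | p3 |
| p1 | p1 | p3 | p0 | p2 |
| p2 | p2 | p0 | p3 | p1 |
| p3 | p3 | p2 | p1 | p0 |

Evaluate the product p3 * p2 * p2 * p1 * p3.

p3 * p2 = p1
p1 * p2 = p0
p0 * p1 = p1
p1 * p3 = p2

p2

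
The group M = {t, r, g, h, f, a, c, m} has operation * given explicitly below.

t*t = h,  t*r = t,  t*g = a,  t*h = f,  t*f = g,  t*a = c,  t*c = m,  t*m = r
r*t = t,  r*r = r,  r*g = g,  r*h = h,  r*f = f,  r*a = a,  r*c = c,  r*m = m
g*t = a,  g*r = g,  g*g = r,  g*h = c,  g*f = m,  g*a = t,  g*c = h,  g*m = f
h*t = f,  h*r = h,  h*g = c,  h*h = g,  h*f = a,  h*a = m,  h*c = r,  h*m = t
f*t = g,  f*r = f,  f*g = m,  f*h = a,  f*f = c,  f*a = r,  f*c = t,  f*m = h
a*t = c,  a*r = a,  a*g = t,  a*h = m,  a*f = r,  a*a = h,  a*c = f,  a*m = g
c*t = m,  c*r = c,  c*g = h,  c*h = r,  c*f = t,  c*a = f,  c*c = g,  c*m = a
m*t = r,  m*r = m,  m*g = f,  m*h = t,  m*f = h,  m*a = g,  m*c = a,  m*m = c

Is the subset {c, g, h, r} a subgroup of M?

Yes

{c, g, h, r} contains the identity r.
Checking products: every product of two elements of {c, g, h, r} (read from the table) lies in {c, g, h, r}, so the set is closed.
In a finite group, a nonempty closed subset is a subgroup. So {c, g, h, r} ≤ M.
(Structurally, M here is isomorphic to the cyclic group Z_8.)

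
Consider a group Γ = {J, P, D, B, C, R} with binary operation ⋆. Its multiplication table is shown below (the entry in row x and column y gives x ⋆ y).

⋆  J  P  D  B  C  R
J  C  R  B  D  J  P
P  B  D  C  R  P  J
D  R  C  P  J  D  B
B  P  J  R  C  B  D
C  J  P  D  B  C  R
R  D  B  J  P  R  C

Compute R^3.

R^1 = R
R^2 = R ⋆ R = C
R^3 = C ⋆ R = R

R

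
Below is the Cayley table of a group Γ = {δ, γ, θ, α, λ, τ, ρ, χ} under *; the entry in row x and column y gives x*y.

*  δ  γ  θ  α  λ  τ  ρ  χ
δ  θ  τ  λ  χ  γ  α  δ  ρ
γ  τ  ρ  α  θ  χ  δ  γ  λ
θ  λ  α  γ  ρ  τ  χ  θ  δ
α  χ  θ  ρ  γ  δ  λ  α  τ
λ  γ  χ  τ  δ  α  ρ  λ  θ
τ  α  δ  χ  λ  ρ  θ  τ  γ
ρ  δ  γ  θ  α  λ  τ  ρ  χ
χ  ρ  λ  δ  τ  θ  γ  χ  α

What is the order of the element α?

4

The identity element is ρ (its row matches the header).
α^1 = α
α^2 = α*α = γ
α^3 = γ*α = θ
α^4 = θ*α = ρ
The first power of α equal to the identity is α^4, so ord(α) = 4.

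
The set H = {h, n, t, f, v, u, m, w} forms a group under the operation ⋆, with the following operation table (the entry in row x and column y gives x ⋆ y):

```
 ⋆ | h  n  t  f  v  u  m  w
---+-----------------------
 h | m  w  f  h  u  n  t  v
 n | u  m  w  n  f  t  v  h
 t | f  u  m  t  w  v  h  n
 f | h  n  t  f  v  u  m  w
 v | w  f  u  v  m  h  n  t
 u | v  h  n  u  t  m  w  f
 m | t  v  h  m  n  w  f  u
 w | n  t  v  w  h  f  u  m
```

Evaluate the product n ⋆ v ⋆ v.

v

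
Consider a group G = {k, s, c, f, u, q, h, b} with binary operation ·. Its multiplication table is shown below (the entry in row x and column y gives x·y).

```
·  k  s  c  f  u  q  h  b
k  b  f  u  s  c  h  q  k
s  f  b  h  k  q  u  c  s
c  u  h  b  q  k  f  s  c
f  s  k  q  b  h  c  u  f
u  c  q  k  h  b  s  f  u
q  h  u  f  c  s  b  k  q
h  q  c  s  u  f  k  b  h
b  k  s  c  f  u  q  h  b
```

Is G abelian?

Yes

Check whether the table is symmetric across its main diagonal.
Every entry (row x, col y) equals the entry (row y, col x), so G is abelian.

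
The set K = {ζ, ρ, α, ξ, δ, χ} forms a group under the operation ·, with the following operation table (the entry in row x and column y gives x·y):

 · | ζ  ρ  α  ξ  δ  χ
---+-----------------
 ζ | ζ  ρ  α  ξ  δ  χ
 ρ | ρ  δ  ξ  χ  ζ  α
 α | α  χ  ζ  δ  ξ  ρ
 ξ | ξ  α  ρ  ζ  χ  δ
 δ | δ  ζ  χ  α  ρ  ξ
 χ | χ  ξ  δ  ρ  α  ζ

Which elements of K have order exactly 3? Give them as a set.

Identity is ζ. Compute the order of each non-identity element by repeated multiplication:
  ρ: ρ → δ → ζ  (order 3)
  α: α → ζ  (order 2)
  ξ: ξ → ζ  (order 2)
  δ: δ → ρ → ζ  (order 3)
  χ: χ → ζ  (order 2)
Elements of order 3: {δ, ρ}.

{δ, ρ}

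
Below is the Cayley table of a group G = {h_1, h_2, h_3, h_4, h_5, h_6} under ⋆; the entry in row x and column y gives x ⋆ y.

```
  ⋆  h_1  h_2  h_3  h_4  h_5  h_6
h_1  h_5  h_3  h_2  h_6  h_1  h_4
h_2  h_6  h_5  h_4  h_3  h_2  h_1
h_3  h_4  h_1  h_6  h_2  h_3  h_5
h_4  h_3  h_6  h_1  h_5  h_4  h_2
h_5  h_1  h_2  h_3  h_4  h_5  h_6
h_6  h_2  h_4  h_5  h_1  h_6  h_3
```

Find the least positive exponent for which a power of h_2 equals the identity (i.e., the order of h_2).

2

The identity element is h_5 (its row matches the header).
h_2^1 = h_2
h_2^2 = h_2 ⋆ h_2 = h_5
The first power of h_2 equal to the identity is h_2^2, so ord(h_2) = 2.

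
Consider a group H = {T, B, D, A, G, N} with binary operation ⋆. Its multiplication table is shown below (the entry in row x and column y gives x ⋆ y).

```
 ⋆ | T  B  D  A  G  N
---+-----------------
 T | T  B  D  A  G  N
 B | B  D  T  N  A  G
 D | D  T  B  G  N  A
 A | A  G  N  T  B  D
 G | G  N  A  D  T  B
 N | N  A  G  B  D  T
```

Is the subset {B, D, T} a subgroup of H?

{B, D, T} contains the identity T.
Checking products: every product of two elements of {B, D, T} (read from the table) lies in {B, D, T}, so the set is closed.
In a finite group, a nonempty closed subset is a subgroup. So {B, D, T} ≤ H.

Yes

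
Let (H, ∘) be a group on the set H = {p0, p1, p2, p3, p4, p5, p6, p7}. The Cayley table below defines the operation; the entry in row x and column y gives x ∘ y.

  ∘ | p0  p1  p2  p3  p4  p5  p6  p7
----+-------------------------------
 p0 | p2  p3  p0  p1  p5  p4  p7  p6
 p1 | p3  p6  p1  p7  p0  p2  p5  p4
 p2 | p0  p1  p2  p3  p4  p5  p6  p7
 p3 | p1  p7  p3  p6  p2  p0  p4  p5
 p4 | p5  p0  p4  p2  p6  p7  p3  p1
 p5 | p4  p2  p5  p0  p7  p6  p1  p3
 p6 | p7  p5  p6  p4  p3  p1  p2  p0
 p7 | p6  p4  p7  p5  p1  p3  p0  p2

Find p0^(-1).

p0

First locate the identity: row p2 matches the header, so p2 is the identity.
Scan row p0 for p2: p0 ∘ p0 = p2. Hence p0^(-1) = p0.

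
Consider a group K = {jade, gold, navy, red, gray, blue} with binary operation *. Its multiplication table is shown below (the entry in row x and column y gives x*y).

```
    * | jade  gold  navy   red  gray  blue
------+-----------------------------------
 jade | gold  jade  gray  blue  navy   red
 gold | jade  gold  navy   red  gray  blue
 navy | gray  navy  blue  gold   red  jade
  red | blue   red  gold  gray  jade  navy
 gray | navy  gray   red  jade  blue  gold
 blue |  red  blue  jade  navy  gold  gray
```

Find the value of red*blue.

Read row red, column blue: red*blue = navy.
(Structurally, K here is isomorphic to the cyclic group Z_6.)

navy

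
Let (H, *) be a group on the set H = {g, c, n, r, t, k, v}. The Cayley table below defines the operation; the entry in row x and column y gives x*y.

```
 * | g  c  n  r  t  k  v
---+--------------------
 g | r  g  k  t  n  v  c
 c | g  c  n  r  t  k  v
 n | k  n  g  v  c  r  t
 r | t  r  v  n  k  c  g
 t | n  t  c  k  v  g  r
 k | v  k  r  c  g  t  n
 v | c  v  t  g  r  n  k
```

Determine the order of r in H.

7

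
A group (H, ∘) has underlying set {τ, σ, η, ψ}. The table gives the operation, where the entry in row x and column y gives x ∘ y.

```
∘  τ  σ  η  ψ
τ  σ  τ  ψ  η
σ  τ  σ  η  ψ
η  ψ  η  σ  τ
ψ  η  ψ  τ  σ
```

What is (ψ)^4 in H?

ψ^1 = ψ
ψ^2 = ψ ∘ ψ = σ
ψ^3 = σ ∘ ψ = ψ
ψ^4 = ψ ∘ ψ = σ

σ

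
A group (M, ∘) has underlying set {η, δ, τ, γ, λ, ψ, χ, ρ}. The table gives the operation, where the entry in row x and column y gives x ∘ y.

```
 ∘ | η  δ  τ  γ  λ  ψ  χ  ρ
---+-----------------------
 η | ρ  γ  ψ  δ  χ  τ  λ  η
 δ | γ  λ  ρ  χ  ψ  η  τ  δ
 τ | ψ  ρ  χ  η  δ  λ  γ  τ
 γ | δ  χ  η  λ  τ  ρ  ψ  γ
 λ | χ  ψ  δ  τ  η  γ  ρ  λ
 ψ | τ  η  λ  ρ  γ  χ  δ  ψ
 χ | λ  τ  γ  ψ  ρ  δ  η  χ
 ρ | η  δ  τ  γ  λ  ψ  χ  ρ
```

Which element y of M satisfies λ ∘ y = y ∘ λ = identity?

First locate the identity: row ρ matches the header, so ρ is the identity.
Scan row λ for ρ: λ ∘ χ = ρ. Hence λ^(-1) = χ.
(Structurally, M here is isomorphic to the cyclic group Z_8.)

χ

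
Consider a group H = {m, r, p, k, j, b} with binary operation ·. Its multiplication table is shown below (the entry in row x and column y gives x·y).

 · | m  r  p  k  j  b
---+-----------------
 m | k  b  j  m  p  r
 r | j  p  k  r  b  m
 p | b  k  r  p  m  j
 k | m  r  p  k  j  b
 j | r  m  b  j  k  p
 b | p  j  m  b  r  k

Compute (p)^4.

p^1 = p
p^2 = p·p = r
p^3 = r·p = k
p^4 = k·p = p
(Structurally, H here is isomorphic to the symmetric group S_3.)

p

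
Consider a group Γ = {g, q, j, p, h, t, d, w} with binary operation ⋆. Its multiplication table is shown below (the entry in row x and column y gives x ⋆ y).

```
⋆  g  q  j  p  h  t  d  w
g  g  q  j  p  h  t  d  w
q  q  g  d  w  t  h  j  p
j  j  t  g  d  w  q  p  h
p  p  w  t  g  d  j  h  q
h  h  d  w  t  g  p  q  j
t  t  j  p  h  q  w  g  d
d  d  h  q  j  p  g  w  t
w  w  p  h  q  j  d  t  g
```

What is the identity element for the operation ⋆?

The identity e satisfies e ⋆ x = x for all x, so its row in the table reproduces the column headers.
Row g reads: g, q, j, p, h, t, d, w — exactly the header order. So g is the identity.

g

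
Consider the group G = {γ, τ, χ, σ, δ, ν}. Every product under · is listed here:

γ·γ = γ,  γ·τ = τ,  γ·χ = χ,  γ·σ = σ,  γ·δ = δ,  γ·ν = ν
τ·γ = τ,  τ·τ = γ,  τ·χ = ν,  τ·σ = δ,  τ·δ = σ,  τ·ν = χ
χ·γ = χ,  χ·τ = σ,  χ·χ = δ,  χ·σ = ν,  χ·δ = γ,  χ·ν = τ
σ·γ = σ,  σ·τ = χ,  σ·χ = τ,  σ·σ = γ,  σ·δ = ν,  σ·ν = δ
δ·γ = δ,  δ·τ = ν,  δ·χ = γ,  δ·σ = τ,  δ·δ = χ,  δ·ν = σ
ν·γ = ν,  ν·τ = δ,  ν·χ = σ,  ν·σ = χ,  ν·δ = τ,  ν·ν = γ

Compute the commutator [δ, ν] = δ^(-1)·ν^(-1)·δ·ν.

δ

Identity is γ; from the table δ^(-1) = χ and ν^(-1) = ν.
χ·ν = τ
τ·δ = σ
σ·ν = δ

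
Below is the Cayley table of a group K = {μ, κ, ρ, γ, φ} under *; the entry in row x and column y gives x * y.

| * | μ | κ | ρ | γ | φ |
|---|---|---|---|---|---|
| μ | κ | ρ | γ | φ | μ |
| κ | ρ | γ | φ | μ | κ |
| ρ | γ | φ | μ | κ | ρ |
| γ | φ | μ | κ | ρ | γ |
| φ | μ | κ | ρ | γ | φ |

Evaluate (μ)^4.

γ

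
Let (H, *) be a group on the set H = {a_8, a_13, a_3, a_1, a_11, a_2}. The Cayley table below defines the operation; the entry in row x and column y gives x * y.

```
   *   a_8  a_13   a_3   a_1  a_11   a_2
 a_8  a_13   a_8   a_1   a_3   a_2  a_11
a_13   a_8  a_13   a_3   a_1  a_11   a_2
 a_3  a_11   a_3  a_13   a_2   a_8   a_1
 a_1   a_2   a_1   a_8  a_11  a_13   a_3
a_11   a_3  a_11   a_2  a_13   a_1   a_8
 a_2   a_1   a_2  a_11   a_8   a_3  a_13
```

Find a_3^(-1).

First locate the identity: row a_13 matches the header, so a_13 is the identity.
Scan row a_3 for a_13: a_3 * a_3 = a_13. Hence a_3^(-1) = a_3.

a_3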